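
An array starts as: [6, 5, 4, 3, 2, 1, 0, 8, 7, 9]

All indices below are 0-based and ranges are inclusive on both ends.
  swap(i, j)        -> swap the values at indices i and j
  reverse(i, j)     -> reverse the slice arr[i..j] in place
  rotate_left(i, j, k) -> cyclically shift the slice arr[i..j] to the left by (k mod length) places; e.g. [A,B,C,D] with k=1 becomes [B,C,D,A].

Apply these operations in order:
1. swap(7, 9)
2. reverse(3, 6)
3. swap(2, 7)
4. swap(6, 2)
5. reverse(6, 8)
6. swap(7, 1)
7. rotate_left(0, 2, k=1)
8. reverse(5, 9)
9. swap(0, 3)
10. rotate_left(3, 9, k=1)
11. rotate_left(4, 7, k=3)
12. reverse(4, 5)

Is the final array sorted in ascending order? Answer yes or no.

After 1 (swap(7, 9)): [6, 5, 4, 3, 2, 1, 0, 9, 7, 8]
After 2 (reverse(3, 6)): [6, 5, 4, 0, 1, 2, 3, 9, 7, 8]
After 3 (swap(2, 7)): [6, 5, 9, 0, 1, 2, 3, 4, 7, 8]
After 4 (swap(6, 2)): [6, 5, 3, 0, 1, 2, 9, 4, 7, 8]
After 5 (reverse(6, 8)): [6, 5, 3, 0, 1, 2, 7, 4, 9, 8]
After 6 (swap(7, 1)): [6, 4, 3, 0, 1, 2, 7, 5, 9, 8]
After 7 (rotate_left(0, 2, k=1)): [4, 3, 6, 0, 1, 2, 7, 5, 9, 8]
After 8 (reverse(5, 9)): [4, 3, 6, 0, 1, 8, 9, 5, 7, 2]
After 9 (swap(0, 3)): [0, 3, 6, 4, 1, 8, 9, 5, 7, 2]
After 10 (rotate_left(3, 9, k=1)): [0, 3, 6, 1, 8, 9, 5, 7, 2, 4]
After 11 (rotate_left(4, 7, k=3)): [0, 3, 6, 1, 7, 8, 9, 5, 2, 4]
After 12 (reverse(4, 5)): [0, 3, 6, 1, 8, 7, 9, 5, 2, 4]

Answer: no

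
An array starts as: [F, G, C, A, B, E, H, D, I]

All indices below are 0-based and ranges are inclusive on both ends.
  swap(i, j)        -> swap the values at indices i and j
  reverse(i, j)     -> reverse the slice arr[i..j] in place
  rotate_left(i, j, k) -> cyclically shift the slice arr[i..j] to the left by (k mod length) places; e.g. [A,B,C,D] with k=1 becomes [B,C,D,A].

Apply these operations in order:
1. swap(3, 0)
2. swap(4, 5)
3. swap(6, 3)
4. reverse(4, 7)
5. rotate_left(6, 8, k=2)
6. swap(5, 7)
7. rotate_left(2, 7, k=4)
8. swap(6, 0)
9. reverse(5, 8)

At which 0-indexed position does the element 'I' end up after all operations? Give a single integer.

After 1 (swap(3, 0)): [A, G, C, F, B, E, H, D, I]
After 2 (swap(4, 5)): [A, G, C, F, E, B, H, D, I]
After 3 (swap(6, 3)): [A, G, C, H, E, B, F, D, I]
After 4 (reverse(4, 7)): [A, G, C, H, D, F, B, E, I]
After 5 (rotate_left(6, 8, k=2)): [A, G, C, H, D, F, I, B, E]
After 6 (swap(5, 7)): [A, G, C, H, D, B, I, F, E]
After 7 (rotate_left(2, 7, k=4)): [A, G, I, F, C, H, D, B, E]
After 8 (swap(6, 0)): [D, G, I, F, C, H, A, B, E]
After 9 (reverse(5, 8)): [D, G, I, F, C, E, B, A, H]

Answer: 2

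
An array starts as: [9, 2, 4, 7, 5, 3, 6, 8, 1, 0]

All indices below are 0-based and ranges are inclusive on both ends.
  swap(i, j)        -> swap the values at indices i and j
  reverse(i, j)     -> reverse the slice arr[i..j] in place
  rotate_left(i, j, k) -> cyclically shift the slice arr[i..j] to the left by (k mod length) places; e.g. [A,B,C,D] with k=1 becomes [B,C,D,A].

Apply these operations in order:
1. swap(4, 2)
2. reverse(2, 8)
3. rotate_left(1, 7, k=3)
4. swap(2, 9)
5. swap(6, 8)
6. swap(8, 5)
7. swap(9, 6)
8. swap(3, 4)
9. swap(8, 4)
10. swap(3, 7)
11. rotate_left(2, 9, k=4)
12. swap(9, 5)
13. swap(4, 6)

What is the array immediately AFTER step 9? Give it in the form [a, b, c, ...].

Answer: [9, 6, 0, 7, 2, 1, 3, 8, 4, 5]

Derivation:
After 1 (swap(4, 2)): [9, 2, 5, 7, 4, 3, 6, 8, 1, 0]
After 2 (reverse(2, 8)): [9, 2, 1, 8, 6, 3, 4, 7, 5, 0]
After 3 (rotate_left(1, 7, k=3)): [9, 6, 3, 4, 7, 2, 1, 8, 5, 0]
After 4 (swap(2, 9)): [9, 6, 0, 4, 7, 2, 1, 8, 5, 3]
After 5 (swap(6, 8)): [9, 6, 0, 4, 7, 2, 5, 8, 1, 3]
After 6 (swap(8, 5)): [9, 6, 0, 4, 7, 1, 5, 8, 2, 3]
After 7 (swap(9, 6)): [9, 6, 0, 4, 7, 1, 3, 8, 2, 5]
After 8 (swap(3, 4)): [9, 6, 0, 7, 4, 1, 3, 8, 2, 5]
After 9 (swap(8, 4)): [9, 6, 0, 7, 2, 1, 3, 8, 4, 5]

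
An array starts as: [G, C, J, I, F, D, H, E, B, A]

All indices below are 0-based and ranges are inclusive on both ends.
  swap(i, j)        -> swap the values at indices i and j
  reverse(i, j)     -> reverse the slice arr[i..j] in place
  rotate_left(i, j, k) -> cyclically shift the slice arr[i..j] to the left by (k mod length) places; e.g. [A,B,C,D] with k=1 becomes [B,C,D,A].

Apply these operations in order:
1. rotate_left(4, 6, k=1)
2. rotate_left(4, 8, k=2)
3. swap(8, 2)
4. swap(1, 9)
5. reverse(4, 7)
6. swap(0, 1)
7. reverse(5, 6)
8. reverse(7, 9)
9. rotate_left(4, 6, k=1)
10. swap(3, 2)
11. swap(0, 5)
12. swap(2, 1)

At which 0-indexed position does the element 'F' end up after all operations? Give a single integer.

After 1 (rotate_left(4, 6, k=1)): [G, C, J, I, D, H, F, E, B, A]
After 2 (rotate_left(4, 8, k=2)): [G, C, J, I, F, E, B, D, H, A]
After 3 (swap(8, 2)): [G, C, H, I, F, E, B, D, J, A]
After 4 (swap(1, 9)): [G, A, H, I, F, E, B, D, J, C]
After 5 (reverse(4, 7)): [G, A, H, I, D, B, E, F, J, C]
After 6 (swap(0, 1)): [A, G, H, I, D, B, E, F, J, C]
After 7 (reverse(5, 6)): [A, G, H, I, D, E, B, F, J, C]
After 8 (reverse(7, 9)): [A, G, H, I, D, E, B, C, J, F]
After 9 (rotate_left(4, 6, k=1)): [A, G, H, I, E, B, D, C, J, F]
After 10 (swap(3, 2)): [A, G, I, H, E, B, D, C, J, F]
After 11 (swap(0, 5)): [B, G, I, H, E, A, D, C, J, F]
After 12 (swap(2, 1)): [B, I, G, H, E, A, D, C, J, F]

Answer: 9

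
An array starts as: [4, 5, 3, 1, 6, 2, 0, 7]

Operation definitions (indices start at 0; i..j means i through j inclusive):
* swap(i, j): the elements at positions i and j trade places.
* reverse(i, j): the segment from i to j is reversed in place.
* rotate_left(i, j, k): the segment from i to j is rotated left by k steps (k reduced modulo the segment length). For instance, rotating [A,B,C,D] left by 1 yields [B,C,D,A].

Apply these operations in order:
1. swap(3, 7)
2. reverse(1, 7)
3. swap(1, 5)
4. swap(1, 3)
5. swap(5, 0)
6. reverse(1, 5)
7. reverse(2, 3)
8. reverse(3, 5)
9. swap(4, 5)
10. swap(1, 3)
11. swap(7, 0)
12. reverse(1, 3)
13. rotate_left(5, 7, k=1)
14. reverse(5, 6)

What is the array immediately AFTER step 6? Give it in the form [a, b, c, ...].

Answer: [1, 4, 6, 7, 0, 2, 3, 5]

Derivation:
After 1 (swap(3, 7)): [4, 5, 3, 7, 6, 2, 0, 1]
After 2 (reverse(1, 7)): [4, 1, 0, 2, 6, 7, 3, 5]
After 3 (swap(1, 5)): [4, 7, 0, 2, 6, 1, 3, 5]
After 4 (swap(1, 3)): [4, 2, 0, 7, 6, 1, 3, 5]
After 5 (swap(5, 0)): [1, 2, 0, 7, 6, 4, 3, 5]
After 6 (reverse(1, 5)): [1, 4, 6, 7, 0, 2, 3, 5]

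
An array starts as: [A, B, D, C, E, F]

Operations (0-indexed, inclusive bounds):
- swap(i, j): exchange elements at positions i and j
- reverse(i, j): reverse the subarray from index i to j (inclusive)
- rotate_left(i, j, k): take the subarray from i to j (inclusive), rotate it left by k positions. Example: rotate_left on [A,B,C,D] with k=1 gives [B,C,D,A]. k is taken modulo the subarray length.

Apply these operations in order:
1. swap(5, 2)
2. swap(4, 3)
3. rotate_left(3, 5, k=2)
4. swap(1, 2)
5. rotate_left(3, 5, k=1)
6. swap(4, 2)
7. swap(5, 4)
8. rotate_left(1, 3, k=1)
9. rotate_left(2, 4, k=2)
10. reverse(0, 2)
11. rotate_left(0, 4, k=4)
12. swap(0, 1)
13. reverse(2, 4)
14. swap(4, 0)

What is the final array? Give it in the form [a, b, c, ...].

Answer: [C, F, E, A, D, B]

Derivation:
After 1 (swap(5, 2)): [A, B, F, C, E, D]
After 2 (swap(4, 3)): [A, B, F, E, C, D]
After 3 (rotate_left(3, 5, k=2)): [A, B, F, D, E, C]
After 4 (swap(1, 2)): [A, F, B, D, E, C]
After 5 (rotate_left(3, 5, k=1)): [A, F, B, E, C, D]
After 6 (swap(4, 2)): [A, F, C, E, B, D]
After 7 (swap(5, 4)): [A, F, C, E, D, B]
After 8 (rotate_left(1, 3, k=1)): [A, C, E, F, D, B]
After 9 (rotate_left(2, 4, k=2)): [A, C, D, E, F, B]
After 10 (reverse(0, 2)): [D, C, A, E, F, B]
After 11 (rotate_left(0, 4, k=4)): [F, D, C, A, E, B]
After 12 (swap(0, 1)): [D, F, C, A, E, B]
After 13 (reverse(2, 4)): [D, F, E, A, C, B]
After 14 (swap(4, 0)): [C, F, E, A, D, B]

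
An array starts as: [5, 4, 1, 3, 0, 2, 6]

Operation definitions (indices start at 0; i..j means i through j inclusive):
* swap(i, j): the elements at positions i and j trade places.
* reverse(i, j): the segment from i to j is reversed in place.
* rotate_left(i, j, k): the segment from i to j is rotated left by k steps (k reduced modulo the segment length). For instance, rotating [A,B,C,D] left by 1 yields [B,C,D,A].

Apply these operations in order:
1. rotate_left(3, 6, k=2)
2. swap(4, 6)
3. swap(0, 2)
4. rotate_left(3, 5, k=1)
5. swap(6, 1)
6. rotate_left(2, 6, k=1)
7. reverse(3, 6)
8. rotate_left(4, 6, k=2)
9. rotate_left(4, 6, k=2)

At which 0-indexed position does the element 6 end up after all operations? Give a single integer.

Answer: 1

Derivation:
After 1 (rotate_left(3, 6, k=2)): [5, 4, 1, 2, 6, 3, 0]
After 2 (swap(4, 6)): [5, 4, 1, 2, 0, 3, 6]
After 3 (swap(0, 2)): [1, 4, 5, 2, 0, 3, 6]
After 4 (rotate_left(3, 5, k=1)): [1, 4, 5, 0, 3, 2, 6]
After 5 (swap(6, 1)): [1, 6, 5, 0, 3, 2, 4]
After 6 (rotate_left(2, 6, k=1)): [1, 6, 0, 3, 2, 4, 5]
After 7 (reverse(3, 6)): [1, 6, 0, 5, 4, 2, 3]
After 8 (rotate_left(4, 6, k=2)): [1, 6, 0, 5, 3, 4, 2]
After 9 (rotate_left(4, 6, k=2)): [1, 6, 0, 5, 2, 3, 4]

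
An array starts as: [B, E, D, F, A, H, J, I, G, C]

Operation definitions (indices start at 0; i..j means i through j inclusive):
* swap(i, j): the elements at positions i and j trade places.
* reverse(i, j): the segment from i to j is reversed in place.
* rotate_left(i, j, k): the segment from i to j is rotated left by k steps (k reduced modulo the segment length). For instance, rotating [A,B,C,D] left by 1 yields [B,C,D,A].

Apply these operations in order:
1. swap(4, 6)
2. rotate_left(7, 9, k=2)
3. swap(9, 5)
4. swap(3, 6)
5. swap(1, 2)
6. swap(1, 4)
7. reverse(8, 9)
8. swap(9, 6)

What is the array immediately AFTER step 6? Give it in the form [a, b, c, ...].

Answer: [B, J, E, A, D, G, F, C, I, H]

Derivation:
After 1 (swap(4, 6)): [B, E, D, F, J, H, A, I, G, C]
After 2 (rotate_left(7, 9, k=2)): [B, E, D, F, J, H, A, C, I, G]
After 3 (swap(9, 5)): [B, E, D, F, J, G, A, C, I, H]
After 4 (swap(3, 6)): [B, E, D, A, J, G, F, C, I, H]
After 5 (swap(1, 2)): [B, D, E, A, J, G, F, C, I, H]
After 6 (swap(1, 4)): [B, J, E, A, D, G, F, C, I, H]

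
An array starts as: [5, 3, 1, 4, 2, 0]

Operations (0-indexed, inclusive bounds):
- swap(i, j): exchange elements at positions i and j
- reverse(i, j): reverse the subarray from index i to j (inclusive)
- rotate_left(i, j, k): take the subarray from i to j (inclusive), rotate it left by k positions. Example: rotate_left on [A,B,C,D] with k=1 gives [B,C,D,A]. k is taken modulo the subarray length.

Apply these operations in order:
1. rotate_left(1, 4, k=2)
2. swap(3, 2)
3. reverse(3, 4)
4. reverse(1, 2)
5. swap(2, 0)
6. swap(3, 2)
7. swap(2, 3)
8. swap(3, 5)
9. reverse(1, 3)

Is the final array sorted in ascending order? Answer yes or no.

Answer: no

Derivation:
After 1 (rotate_left(1, 4, k=2)): [5, 4, 2, 3, 1, 0]
After 2 (swap(3, 2)): [5, 4, 3, 2, 1, 0]
After 3 (reverse(3, 4)): [5, 4, 3, 1, 2, 0]
After 4 (reverse(1, 2)): [5, 3, 4, 1, 2, 0]
After 5 (swap(2, 0)): [4, 3, 5, 1, 2, 0]
After 6 (swap(3, 2)): [4, 3, 1, 5, 2, 0]
After 7 (swap(2, 3)): [4, 3, 5, 1, 2, 0]
After 8 (swap(3, 5)): [4, 3, 5, 0, 2, 1]
After 9 (reverse(1, 3)): [4, 0, 5, 3, 2, 1]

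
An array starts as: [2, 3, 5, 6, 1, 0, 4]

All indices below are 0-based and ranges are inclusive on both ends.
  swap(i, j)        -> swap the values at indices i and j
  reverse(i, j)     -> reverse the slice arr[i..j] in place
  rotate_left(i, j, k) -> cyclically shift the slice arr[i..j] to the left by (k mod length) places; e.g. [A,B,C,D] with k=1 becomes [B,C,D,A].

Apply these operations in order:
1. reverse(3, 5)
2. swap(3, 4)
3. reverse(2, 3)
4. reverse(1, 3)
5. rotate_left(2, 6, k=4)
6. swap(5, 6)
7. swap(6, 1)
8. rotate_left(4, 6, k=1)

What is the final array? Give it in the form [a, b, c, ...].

After 1 (reverse(3, 5)): [2, 3, 5, 0, 1, 6, 4]
After 2 (swap(3, 4)): [2, 3, 5, 1, 0, 6, 4]
After 3 (reverse(2, 3)): [2, 3, 1, 5, 0, 6, 4]
After 4 (reverse(1, 3)): [2, 5, 1, 3, 0, 6, 4]
After 5 (rotate_left(2, 6, k=4)): [2, 5, 4, 1, 3, 0, 6]
After 6 (swap(5, 6)): [2, 5, 4, 1, 3, 6, 0]
After 7 (swap(6, 1)): [2, 0, 4, 1, 3, 6, 5]
After 8 (rotate_left(4, 6, k=1)): [2, 0, 4, 1, 6, 5, 3]

Answer: [2, 0, 4, 1, 6, 5, 3]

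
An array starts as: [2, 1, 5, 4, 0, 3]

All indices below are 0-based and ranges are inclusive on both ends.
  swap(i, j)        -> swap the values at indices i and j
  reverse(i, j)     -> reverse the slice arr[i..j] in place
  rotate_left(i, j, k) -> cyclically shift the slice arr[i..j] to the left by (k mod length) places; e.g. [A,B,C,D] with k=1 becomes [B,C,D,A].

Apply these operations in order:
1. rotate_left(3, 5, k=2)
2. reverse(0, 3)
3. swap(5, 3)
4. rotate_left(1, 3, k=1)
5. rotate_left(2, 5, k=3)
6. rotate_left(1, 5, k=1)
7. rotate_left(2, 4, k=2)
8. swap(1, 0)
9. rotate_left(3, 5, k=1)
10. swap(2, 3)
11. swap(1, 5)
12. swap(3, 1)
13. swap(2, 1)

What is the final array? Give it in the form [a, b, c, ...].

After 1 (rotate_left(3, 5, k=2)): [2, 1, 5, 3, 4, 0]
After 2 (reverse(0, 3)): [3, 5, 1, 2, 4, 0]
After 3 (swap(5, 3)): [3, 5, 1, 0, 4, 2]
After 4 (rotate_left(1, 3, k=1)): [3, 1, 0, 5, 4, 2]
After 5 (rotate_left(2, 5, k=3)): [3, 1, 2, 0, 5, 4]
After 6 (rotate_left(1, 5, k=1)): [3, 2, 0, 5, 4, 1]
After 7 (rotate_left(2, 4, k=2)): [3, 2, 4, 0, 5, 1]
After 8 (swap(1, 0)): [2, 3, 4, 0, 5, 1]
After 9 (rotate_left(3, 5, k=1)): [2, 3, 4, 5, 1, 0]
After 10 (swap(2, 3)): [2, 3, 5, 4, 1, 0]
After 11 (swap(1, 5)): [2, 0, 5, 4, 1, 3]
After 12 (swap(3, 1)): [2, 4, 5, 0, 1, 3]
After 13 (swap(2, 1)): [2, 5, 4, 0, 1, 3]

Answer: [2, 5, 4, 0, 1, 3]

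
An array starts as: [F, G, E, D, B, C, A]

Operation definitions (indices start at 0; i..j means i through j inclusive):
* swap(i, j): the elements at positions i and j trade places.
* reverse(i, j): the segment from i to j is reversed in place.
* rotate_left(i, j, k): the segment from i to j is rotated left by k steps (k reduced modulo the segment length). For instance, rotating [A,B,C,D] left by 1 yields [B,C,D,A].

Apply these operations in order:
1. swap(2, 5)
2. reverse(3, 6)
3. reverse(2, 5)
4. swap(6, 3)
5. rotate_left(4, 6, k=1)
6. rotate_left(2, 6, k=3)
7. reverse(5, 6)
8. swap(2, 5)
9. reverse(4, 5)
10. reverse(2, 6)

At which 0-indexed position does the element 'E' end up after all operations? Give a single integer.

Answer: 4

Derivation:
After 1 (swap(2, 5)): [F, G, C, D, B, E, A]
After 2 (reverse(3, 6)): [F, G, C, A, E, B, D]
After 3 (reverse(2, 5)): [F, G, B, E, A, C, D]
After 4 (swap(6, 3)): [F, G, B, D, A, C, E]
After 5 (rotate_left(4, 6, k=1)): [F, G, B, D, C, E, A]
After 6 (rotate_left(2, 6, k=3)): [F, G, E, A, B, D, C]
After 7 (reverse(5, 6)): [F, G, E, A, B, C, D]
After 8 (swap(2, 5)): [F, G, C, A, B, E, D]
After 9 (reverse(4, 5)): [F, G, C, A, E, B, D]
After 10 (reverse(2, 6)): [F, G, D, B, E, A, C]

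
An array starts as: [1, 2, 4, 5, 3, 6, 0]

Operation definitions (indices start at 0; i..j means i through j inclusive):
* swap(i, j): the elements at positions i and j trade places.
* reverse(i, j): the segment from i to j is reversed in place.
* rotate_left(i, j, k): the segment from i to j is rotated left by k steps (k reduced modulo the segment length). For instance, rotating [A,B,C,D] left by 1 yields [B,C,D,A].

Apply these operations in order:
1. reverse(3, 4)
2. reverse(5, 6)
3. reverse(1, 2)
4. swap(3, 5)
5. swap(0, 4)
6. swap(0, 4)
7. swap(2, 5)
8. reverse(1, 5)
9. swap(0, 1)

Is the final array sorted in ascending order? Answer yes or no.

After 1 (reverse(3, 4)): [1, 2, 4, 3, 5, 6, 0]
After 2 (reverse(5, 6)): [1, 2, 4, 3, 5, 0, 6]
After 3 (reverse(1, 2)): [1, 4, 2, 3, 5, 0, 6]
After 4 (swap(3, 5)): [1, 4, 2, 0, 5, 3, 6]
After 5 (swap(0, 4)): [5, 4, 2, 0, 1, 3, 6]
After 6 (swap(0, 4)): [1, 4, 2, 0, 5, 3, 6]
After 7 (swap(2, 5)): [1, 4, 3, 0, 5, 2, 6]
After 8 (reverse(1, 5)): [1, 2, 5, 0, 3, 4, 6]
After 9 (swap(0, 1)): [2, 1, 5, 0, 3, 4, 6]

Answer: no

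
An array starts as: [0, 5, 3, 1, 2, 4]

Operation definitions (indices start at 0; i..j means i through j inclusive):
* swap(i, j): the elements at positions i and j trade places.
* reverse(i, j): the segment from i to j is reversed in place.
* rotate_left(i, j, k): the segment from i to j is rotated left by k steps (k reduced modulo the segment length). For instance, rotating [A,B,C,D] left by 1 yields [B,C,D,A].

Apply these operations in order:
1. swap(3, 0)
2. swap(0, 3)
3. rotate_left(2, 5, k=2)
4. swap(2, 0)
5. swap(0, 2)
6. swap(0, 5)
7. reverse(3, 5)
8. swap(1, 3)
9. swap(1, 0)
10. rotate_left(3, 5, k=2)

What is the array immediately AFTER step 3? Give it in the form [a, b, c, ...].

Answer: [0, 5, 2, 4, 3, 1]

Derivation:
After 1 (swap(3, 0)): [1, 5, 3, 0, 2, 4]
After 2 (swap(0, 3)): [0, 5, 3, 1, 2, 4]
After 3 (rotate_left(2, 5, k=2)): [0, 5, 2, 4, 3, 1]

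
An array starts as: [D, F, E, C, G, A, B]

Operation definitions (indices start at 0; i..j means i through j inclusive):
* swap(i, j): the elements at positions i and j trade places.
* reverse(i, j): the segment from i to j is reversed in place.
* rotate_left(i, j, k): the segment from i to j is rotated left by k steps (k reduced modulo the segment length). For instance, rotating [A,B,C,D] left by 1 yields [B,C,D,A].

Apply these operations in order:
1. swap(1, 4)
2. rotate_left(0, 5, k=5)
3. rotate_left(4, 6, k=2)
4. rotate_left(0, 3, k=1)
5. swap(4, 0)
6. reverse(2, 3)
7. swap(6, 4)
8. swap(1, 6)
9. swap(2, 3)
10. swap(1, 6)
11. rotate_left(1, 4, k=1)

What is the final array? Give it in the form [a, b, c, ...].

Answer: [B, E, A, F, G, C, D]

Derivation:
After 1 (swap(1, 4)): [D, G, E, C, F, A, B]
After 2 (rotate_left(0, 5, k=5)): [A, D, G, E, C, F, B]
After 3 (rotate_left(4, 6, k=2)): [A, D, G, E, B, C, F]
After 4 (rotate_left(0, 3, k=1)): [D, G, E, A, B, C, F]
After 5 (swap(4, 0)): [B, G, E, A, D, C, F]
After 6 (reverse(2, 3)): [B, G, A, E, D, C, F]
After 7 (swap(6, 4)): [B, G, A, E, F, C, D]
After 8 (swap(1, 6)): [B, D, A, E, F, C, G]
After 9 (swap(2, 3)): [B, D, E, A, F, C, G]
After 10 (swap(1, 6)): [B, G, E, A, F, C, D]
After 11 (rotate_left(1, 4, k=1)): [B, E, A, F, G, C, D]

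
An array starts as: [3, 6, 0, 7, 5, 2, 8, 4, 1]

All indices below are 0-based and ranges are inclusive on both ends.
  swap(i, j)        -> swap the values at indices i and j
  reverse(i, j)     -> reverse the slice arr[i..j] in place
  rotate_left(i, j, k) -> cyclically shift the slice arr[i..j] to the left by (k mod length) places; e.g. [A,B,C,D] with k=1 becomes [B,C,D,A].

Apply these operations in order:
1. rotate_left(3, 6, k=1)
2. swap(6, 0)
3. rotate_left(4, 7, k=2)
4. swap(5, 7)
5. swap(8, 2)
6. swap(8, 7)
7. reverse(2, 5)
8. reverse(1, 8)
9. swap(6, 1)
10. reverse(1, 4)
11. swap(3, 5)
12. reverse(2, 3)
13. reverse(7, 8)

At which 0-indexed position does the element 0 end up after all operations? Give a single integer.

Answer: 5

Derivation:
After 1 (rotate_left(3, 6, k=1)): [3, 6, 0, 5, 2, 8, 7, 4, 1]
After 2 (swap(6, 0)): [7, 6, 0, 5, 2, 8, 3, 4, 1]
After 3 (rotate_left(4, 7, k=2)): [7, 6, 0, 5, 3, 4, 2, 8, 1]
After 4 (swap(5, 7)): [7, 6, 0, 5, 3, 8, 2, 4, 1]
After 5 (swap(8, 2)): [7, 6, 1, 5, 3, 8, 2, 4, 0]
After 6 (swap(8, 7)): [7, 6, 1, 5, 3, 8, 2, 0, 4]
After 7 (reverse(2, 5)): [7, 6, 8, 3, 5, 1, 2, 0, 4]
After 8 (reverse(1, 8)): [7, 4, 0, 2, 1, 5, 3, 8, 6]
After 9 (swap(6, 1)): [7, 3, 0, 2, 1, 5, 4, 8, 6]
After 10 (reverse(1, 4)): [7, 1, 2, 0, 3, 5, 4, 8, 6]
After 11 (swap(3, 5)): [7, 1, 2, 5, 3, 0, 4, 8, 6]
After 12 (reverse(2, 3)): [7, 1, 5, 2, 3, 0, 4, 8, 6]
After 13 (reverse(7, 8)): [7, 1, 5, 2, 3, 0, 4, 6, 8]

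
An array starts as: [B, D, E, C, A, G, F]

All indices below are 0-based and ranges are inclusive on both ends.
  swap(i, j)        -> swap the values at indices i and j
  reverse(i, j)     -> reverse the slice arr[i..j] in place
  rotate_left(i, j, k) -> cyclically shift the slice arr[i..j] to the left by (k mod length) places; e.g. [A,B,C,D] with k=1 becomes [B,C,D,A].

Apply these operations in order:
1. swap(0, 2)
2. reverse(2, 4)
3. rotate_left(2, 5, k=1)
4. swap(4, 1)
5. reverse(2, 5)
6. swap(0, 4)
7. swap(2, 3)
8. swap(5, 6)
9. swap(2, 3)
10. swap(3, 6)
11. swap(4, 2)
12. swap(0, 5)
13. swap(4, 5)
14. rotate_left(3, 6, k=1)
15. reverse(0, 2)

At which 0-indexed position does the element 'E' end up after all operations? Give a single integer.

Answer: 0

Derivation:
After 1 (swap(0, 2)): [E, D, B, C, A, G, F]
After 2 (reverse(2, 4)): [E, D, A, C, B, G, F]
After 3 (rotate_left(2, 5, k=1)): [E, D, C, B, G, A, F]
After 4 (swap(4, 1)): [E, G, C, B, D, A, F]
After 5 (reverse(2, 5)): [E, G, A, D, B, C, F]
After 6 (swap(0, 4)): [B, G, A, D, E, C, F]
After 7 (swap(2, 3)): [B, G, D, A, E, C, F]
After 8 (swap(5, 6)): [B, G, D, A, E, F, C]
After 9 (swap(2, 3)): [B, G, A, D, E, F, C]
After 10 (swap(3, 6)): [B, G, A, C, E, F, D]
After 11 (swap(4, 2)): [B, G, E, C, A, F, D]
After 12 (swap(0, 5)): [F, G, E, C, A, B, D]
After 13 (swap(4, 5)): [F, G, E, C, B, A, D]
After 14 (rotate_left(3, 6, k=1)): [F, G, E, B, A, D, C]
After 15 (reverse(0, 2)): [E, G, F, B, A, D, C]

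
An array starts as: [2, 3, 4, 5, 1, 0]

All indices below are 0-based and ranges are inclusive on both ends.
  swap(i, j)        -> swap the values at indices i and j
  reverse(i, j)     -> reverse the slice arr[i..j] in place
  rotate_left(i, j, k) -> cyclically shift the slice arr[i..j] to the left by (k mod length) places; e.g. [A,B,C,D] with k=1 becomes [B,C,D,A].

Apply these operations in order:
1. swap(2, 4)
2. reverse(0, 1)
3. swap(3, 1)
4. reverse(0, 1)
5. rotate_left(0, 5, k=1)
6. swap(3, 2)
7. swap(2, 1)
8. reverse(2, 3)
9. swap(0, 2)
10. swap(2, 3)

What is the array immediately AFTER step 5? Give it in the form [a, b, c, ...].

Answer: [3, 1, 2, 4, 0, 5]

Derivation:
After 1 (swap(2, 4)): [2, 3, 1, 5, 4, 0]
After 2 (reverse(0, 1)): [3, 2, 1, 5, 4, 0]
After 3 (swap(3, 1)): [3, 5, 1, 2, 4, 0]
After 4 (reverse(0, 1)): [5, 3, 1, 2, 4, 0]
After 5 (rotate_left(0, 5, k=1)): [3, 1, 2, 4, 0, 5]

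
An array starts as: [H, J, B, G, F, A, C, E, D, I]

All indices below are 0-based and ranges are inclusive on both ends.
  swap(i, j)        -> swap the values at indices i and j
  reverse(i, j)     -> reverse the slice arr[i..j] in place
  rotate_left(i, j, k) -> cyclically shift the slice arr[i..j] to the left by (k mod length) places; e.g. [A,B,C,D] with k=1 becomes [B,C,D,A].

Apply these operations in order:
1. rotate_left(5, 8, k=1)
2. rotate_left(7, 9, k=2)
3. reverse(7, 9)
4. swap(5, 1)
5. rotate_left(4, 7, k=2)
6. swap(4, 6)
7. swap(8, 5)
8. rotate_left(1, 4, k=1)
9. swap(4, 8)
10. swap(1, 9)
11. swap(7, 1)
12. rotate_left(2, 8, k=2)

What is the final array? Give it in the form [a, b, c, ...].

After 1 (rotate_left(5, 8, k=1)): [H, J, B, G, F, C, E, D, A, I]
After 2 (rotate_left(7, 9, k=2)): [H, J, B, G, F, C, E, I, D, A]
After 3 (reverse(7, 9)): [H, J, B, G, F, C, E, A, D, I]
After 4 (swap(5, 1)): [H, C, B, G, F, J, E, A, D, I]
After 5 (rotate_left(4, 7, k=2)): [H, C, B, G, E, A, F, J, D, I]
After 6 (swap(4, 6)): [H, C, B, G, F, A, E, J, D, I]
After 7 (swap(8, 5)): [H, C, B, G, F, D, E, J, A, I]
After 8 (rotate_left(1, 4, k=1)): [H, B, G, F, C, D, E, J, A, I]
After 9 (swap(4, 8)): [H, B, G, F, A, D, E, J, C, I]
After 10 (swap(1, 9)): [H, I, G, F, A, D, E, J, C, B]
After 11 (swap(7, 1)): [H, J, G, F, A, D, E, I, C, B]
After 12 (rotate_left(2, 8, k=2)): [H, J, A, D, E, I, C, G, F, B]

Answer: [H, J, A, D, E, I, C, G, F, B]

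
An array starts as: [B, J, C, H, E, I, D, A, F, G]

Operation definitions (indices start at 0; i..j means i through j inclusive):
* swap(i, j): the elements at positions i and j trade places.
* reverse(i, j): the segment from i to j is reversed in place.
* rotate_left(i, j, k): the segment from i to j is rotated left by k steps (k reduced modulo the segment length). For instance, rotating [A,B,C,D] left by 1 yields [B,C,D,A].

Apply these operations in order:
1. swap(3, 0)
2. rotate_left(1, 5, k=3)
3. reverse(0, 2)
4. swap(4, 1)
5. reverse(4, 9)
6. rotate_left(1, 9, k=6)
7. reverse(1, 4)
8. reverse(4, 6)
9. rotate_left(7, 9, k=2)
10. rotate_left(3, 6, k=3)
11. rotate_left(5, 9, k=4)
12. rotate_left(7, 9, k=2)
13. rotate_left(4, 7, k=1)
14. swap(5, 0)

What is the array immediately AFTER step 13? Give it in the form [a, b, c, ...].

Answer: [I, C, E, D, F, J, G, B, H, A]

Derivation:
After 1 (swap(3, 0)): [H, J, C, B, E, I, D, A, F, G]
After 2 (rotate_left(1, 5, k=3)): [H, E, I, J, C, B, D, A, F, G]
After 3 (reverse(0, 2)): [I, E, H, J, C, B, D, A, F, G]
After 4 (swap(4, 1)): [I, C, H, J, E, B, D, A, F, G]
After 5 (reverse(4, 9)): [I, C, H, J, G, F, A, D, B, E]
After 6 (rotate_left(1, 9, k=6)): [I, D, B, E, C, H, J, G, F, A]
After 7 (reverse(1, 4)): [I, C, E, B, D, H, J, G, F, A]
After 8 (reverse(4, 6)): [I, C, E, B, J, H, D, G, F, A]
After 9 (rotate_left(7, 9, k=2)): [I, C, E, B, J, H, D, A, G, F]
After 10 (rotate_left(3, 6, k=3)): [I, C, E, D, B, J, H, A, G, F]
After 11 (rotate_left(5, 9, k=4)): [I, C, E, D, B, F, J, H, A, G]
After 12 (rotate_left(7, 9, k=2)): [I, C, E, D, B, F, J, G, H, A]
After 13 (rotate_left(4, 7, k=1)): [I, C, E, D, F, J, G, B, H, A]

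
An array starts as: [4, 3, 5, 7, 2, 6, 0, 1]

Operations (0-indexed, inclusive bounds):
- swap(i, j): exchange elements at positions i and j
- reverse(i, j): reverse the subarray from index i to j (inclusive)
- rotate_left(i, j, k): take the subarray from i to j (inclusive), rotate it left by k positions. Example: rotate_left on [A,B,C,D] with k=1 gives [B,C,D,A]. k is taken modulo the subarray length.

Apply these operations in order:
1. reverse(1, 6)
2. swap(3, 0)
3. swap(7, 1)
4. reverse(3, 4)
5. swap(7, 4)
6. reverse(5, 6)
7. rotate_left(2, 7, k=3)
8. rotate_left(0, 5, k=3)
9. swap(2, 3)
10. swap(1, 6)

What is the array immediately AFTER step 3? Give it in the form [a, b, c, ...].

Answer: [2, 1, 6, 4, 7, 5, 3, 0]

Derivation:
After 1 (reverse(1, 6)): [4, 0, 6, 2, 7, 5, 3, 1]
After 2 (swap(3, 0)): [2, 0, 6, 4, 7, 5, 3, 1]
After 3 (swap(7, 1)): [2, 1, 6, 4, 7, 5, 3, 0]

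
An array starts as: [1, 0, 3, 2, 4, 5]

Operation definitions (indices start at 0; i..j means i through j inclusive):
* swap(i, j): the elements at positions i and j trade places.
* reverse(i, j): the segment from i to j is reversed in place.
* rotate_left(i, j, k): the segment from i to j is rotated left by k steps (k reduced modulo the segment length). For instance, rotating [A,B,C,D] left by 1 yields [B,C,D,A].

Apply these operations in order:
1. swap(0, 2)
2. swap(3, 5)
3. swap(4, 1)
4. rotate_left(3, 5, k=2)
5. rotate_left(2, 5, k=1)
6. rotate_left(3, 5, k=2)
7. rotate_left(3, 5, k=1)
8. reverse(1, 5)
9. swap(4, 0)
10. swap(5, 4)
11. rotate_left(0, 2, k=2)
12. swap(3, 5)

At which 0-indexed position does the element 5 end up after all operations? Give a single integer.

Answer: 5

Derivation:
After 1 (swap(0, 2)): [3, 0, 1, 2, 4, 5]
After 2 (swap(3, 5)): [3, 0, 1, 5, 4, 2]
After 3 (swap(4, 1)): [3, 4, 1, 5, 0, 2]
After 4 (rotate_left(3, 5, k=2)): [3, 4, 1, 2, 5, 0]
After 5 (rotate_left(2, 5, k=1)): [3, 4, 2, 5, 0, 1]
After 6 (rotate_left(3, 5, k=2)): [3, 4, 2, 1, 5, 0]
After 7 (rotate_left(3, 5, k=1)): [3, 4, 2, 5, 0, 1]
After 8 (reverse(1, 5)): [3, 1, 0, 5, 2, 4]
After 9 (swap(4, 0)): [2, 1, 0, 5, 3, 4]
After 10 (swap(5, 4)): [2, 1, 0, 5, 4, 3]
After 11 (rotate_left(0, 2, k=2)): [0, 2, 1, 5, 4, 3]
After 12 (swap(3, 5)): [0, 2, 1, 3, 4, 5]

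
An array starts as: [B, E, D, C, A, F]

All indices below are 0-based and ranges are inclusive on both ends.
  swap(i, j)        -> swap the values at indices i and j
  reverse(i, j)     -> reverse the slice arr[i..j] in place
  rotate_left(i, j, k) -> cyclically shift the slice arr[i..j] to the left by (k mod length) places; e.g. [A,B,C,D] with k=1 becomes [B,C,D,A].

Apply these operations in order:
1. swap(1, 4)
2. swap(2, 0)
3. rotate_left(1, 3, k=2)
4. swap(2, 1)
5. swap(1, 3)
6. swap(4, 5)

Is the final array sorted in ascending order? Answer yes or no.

Answer: no

Derivation:
After 1 (swap(1, 4)): [B, A, D, C, E, F]
After 2 (swap(2, 0)): [D, A, B, C, E, F]
After 3 (rotate_left(1, 3, k=2)): [D, C, A, B, E, F]
After 4 (swap(2, 1)): [D, A, C, B, E, F]
After 5 (swap(1, 3)): [D, B, C, A, E, F]
After 6 (swap(4, 5)): [D, B, C, A, F, E]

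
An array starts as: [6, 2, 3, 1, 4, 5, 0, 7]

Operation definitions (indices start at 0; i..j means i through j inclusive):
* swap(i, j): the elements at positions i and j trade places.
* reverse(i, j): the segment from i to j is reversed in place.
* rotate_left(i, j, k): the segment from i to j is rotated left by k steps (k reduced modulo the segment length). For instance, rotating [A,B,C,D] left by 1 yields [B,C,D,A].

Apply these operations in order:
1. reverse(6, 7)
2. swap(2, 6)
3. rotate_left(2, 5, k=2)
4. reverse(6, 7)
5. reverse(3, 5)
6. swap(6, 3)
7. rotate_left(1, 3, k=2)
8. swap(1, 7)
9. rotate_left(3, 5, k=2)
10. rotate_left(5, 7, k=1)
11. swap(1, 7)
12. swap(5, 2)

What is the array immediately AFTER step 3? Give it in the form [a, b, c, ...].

After 1 (reverse(6, 7)): [6, 2, 3, 1, 4, 5, 7, 0]
After 2 (swap(2, 6)): [6, 2, 7, 1, 4, 5, 3, 0]
After 3 (rotate_left(2, 5, k=2)): [6, 2, 4, 5, 7, 1, 3, 0]

Answer: [6, 2, 4, 5, 7, 1, 3, 0]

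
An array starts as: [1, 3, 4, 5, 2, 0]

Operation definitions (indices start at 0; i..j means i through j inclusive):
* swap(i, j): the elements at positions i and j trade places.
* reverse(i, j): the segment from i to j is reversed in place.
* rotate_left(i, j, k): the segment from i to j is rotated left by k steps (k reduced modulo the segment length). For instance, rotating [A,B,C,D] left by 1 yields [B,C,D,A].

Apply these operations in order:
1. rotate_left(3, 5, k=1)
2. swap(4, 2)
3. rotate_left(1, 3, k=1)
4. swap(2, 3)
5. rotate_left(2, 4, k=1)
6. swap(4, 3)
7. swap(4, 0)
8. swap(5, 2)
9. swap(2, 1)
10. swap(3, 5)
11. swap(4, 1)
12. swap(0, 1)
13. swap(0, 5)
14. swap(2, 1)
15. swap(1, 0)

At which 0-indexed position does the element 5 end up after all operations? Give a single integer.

Answer: 4

Derivation:
After 1 (rotate_left(3, 5, k=1)): [1, 3, 4, 2, 0, 5]
After 2 (swap(4, 2)): [1, 3, 0, 2, 4, 5]
After 3 (rotate_left(1, 3, k=1)): [1, 0, 2, 3, 4, 5]
After 4 (swap(2, 3)): [1, 0, 3, 2, 4, 5]
After 5 (rotate_left(2, 4, k=1)): [1, 0, 2, 4, 3, 5]
After 6 (swap(4, 3)): [1, 0, 2, 3, 4, 5]
After 7 (swap(4, 0)): [4, 0, 2, 3, 1, 5]
After 8 (swap(5, 2)): [4, 0, 5, 3, 1, 2]
After 9 (swap(2, 1)): [4, 5, 0, 3, 1, 2]
After 10 (swap(3, 5)): [4, 5, 0, 2, 1, 3]
After 11 (swap(4, 1)): [4, 1, 0, 2, 5, 3]
After 12 (swap(0, 1)): [1, 4, 0, 2, 5, 3]
After 13 (swap(0, 5)): [3, 4, 0, 2, 5, 1]
After 14 (swap(2, 1)): [3, 0, 4, 2, 5, 1]
After 15 (swap(1, 0)): [0, 3, 4, 2, 5, 1]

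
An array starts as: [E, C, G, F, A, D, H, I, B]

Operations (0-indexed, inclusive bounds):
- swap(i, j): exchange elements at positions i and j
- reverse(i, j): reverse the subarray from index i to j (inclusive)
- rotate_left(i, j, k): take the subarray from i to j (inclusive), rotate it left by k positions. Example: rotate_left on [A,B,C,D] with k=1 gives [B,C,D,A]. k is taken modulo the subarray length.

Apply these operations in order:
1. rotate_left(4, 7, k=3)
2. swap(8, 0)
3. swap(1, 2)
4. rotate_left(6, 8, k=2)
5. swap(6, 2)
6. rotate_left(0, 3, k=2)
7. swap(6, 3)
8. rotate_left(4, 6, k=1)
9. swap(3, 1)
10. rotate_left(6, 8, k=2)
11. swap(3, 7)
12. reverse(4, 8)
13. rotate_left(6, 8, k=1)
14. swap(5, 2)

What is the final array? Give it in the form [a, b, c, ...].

After 1 (rotate_left(4, 7, k=3)): [E, C, G, F, I, A, D, H, B]
After 2 (swap(8, 0)): [B, C, G, F, I, A, D, H, E]
After 3 (swap(1, 2)): [B, G, C, F, I, A, D, H, E]
After 4 (rotate_left(6, 8, k=2)): [B, G, C, F, I, A, E, D, H]
After 5 (swap(6, 2)): [B, G, E, F, I, A, C, D, H]
After 6 (rotate_left(0, 3, k=2)): [E, F, B, G, I, A, C, D, H]
After 7 (swap(6, 3)): [E, F, B, C, I, A, G, D, H]
After 8 (rotate_left(4, 6, k=1)): [E, F, B, C, A, G, I, D, H]
After 9 (swap(3, 1)): [E, C, B, F, A, G, I, D, H]
After 10 (rotate_left(6, 8, k=2)): [E, C, B, F, A, G, H, I, D]
After 11 (swap(3, 7)): [E, C, B, I, A, G, H, F, D]
After 12 (reverse(4, 8)): [E, C, B, I, D, F, H, G, A]
After 13 (rotate_left(6, 8, k=1)): [E, C, B, I, D, F, G, A, H]
After 14 (swap(5, 2)): [E, C, F, I, D, B, G, A, H]

Answer: [E, C, F, I, D, B, G, A, H]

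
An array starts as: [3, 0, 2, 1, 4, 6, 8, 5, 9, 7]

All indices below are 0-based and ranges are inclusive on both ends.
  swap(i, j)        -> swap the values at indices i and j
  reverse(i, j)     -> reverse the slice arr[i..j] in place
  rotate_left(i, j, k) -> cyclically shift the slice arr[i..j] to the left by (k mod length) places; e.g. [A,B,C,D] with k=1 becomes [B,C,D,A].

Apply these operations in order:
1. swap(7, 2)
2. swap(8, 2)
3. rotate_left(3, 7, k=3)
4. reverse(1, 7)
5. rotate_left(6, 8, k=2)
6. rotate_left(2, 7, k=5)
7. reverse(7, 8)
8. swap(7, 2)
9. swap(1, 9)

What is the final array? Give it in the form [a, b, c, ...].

After 1 (swap(7, 2)): [3, 0, 5, 1, 4, 6, 8, 2, 9, 7]
After 2 (swap(8, 2)): [3, 0, 9, 1, 4, 6, 8, 2, 5, 7]
After 3 (rotate_left(3, 7, k=3)): [3, 0, 9, 8, 2, 1, 4, 6, 5, 7]
After 4 (reverse(1, 7)): [3, 6, 4, 1, 2, 8, 9, 0, 5, 7]
After 5 (rotate_left(6, 8, k=2)): [3, 6, 4, 1, 2, 8, 5, 9, 0, 7]
After 6 (rotate_left(2, 7, k=5)): [3, 6, 9, 4, 1, 2, 8, 5, 0, 7]
After 7 (reverse(7, 8)): [3, 6, 9, 4, 1, 2, 8, 0, 5, 7]
After 8 (swap(7, 2)): [3, 6, 0, 4, 1, 2, 8, 9, 5, 7]
After 9 (swap(1, 9)): [3, 7, 0, 4, 1, 2, 8, 9, 5, 6]

Answer: [3, 7, 0, 4, 1, 2, 8, 9, 5, 6]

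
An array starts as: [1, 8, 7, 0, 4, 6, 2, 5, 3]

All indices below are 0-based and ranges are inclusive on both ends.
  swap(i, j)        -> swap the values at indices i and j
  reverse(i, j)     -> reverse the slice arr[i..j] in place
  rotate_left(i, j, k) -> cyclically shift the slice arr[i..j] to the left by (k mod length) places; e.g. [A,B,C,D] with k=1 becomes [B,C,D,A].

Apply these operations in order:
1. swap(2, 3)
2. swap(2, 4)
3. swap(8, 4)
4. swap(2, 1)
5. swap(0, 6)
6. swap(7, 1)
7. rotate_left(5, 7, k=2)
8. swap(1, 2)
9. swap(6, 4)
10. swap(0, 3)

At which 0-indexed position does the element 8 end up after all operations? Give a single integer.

After 1 (swap(2, 3)): [1, 8, 0, 7, 4, 6, 2, 5, 3]
After 2 (swap(2, 4)): [1, 8, 4, 7, 0, 6, 2, 5, 3]
After 3 (swap(8, 4)): [1, 8, 4, 7, 3, 6, 2, 5, 0]
After 4 (swap(2, 1)): [1, 4, 8, 7, 3, 6, 2, 5, 0]
After 5 (swap(0, 6)): [2, 4, 8, 7, 3, 6, 1, 5, 0]
After 6 (swap(7, 1)): [2, 5, 8, 7, 3, 6, 1, 4, 0]
After 7 (rotate_left(5, 7, k=2)): [2, 5, 8, 7, 3, 4, 6, 1, 0]
After 8 (swap(1, 2)): [2, 8, 5, 7, 3, 4, 6, 1, 0]
After 9 (swap(6, 4)): [2, 8, 5, 7, 6, 4, 3, 1, 0]
After 10 (swap(0, 3)): [7, 8, 5, 2, 6, 4, 3, 1, 0]

Answer: 1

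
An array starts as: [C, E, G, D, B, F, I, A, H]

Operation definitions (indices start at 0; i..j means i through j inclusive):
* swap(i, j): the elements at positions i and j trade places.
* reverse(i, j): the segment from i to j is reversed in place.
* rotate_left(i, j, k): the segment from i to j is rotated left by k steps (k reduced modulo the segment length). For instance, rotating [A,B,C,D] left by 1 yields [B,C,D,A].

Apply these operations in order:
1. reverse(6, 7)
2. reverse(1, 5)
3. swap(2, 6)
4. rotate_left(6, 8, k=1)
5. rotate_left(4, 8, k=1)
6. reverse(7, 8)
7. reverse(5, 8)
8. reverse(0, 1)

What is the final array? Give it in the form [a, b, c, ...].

Answer: [F, C, A, D, E, B, G, H, I]

Derivation:
After 1 (reverse(6, 7)): [C, E, G, D, B, F, A, I, H]
After 2 (reverse(1, 5)): [C, F, B, D, G, E, A, I, H]
After 3 (swap(2, 6)): [C, F, A, D, G, E, B, I, H]
After 4 (rotate_left(6, 8, k=1)): [C, F, A, D, G, E, I, H, B]
After 5 (rotate_left(4, 8, k=1)): [C, F, A, D, E, I, H, B, G]
After 6 (reverse(7, 8)): [C, F, A, D, E, I, H, G, B]
After 7 (reverse(5, 8)): [C, F, A, D, E, B, G, H, I]
After 8 (reverse(0, 1)): [F, C, A, D, E, B, G, H, I]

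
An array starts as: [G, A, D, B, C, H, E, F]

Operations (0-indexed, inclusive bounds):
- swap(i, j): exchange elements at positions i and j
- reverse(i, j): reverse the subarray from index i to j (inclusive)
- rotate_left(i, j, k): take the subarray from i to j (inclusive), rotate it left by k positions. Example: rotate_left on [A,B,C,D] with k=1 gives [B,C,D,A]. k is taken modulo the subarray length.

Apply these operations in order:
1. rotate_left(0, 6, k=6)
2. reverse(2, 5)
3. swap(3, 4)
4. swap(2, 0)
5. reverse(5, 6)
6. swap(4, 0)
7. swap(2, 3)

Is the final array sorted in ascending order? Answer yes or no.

Answer: no

Derivation:
After 1 (rotate_left(0, 6, k=6)): [E, G, A, D, B, C, H, F]
After 2 (reverse(2, 5)): [E, G, C, B, D, A, H, F]
After 3 (swap(3, 4)): [E, G, C, D, B, A, H, F]
After 4 (swap(2, 0)): [C, G, E, D, B, A, H, F]
After 5 (reverse(5, 6)): [C, G, E, D, B, H, A, F]
After 6 (swap(4, 0)): [B, G, E, D, C, H, A, F]
After 7 (swap(2, 3)): [B, G, D, E, C, H, A, F]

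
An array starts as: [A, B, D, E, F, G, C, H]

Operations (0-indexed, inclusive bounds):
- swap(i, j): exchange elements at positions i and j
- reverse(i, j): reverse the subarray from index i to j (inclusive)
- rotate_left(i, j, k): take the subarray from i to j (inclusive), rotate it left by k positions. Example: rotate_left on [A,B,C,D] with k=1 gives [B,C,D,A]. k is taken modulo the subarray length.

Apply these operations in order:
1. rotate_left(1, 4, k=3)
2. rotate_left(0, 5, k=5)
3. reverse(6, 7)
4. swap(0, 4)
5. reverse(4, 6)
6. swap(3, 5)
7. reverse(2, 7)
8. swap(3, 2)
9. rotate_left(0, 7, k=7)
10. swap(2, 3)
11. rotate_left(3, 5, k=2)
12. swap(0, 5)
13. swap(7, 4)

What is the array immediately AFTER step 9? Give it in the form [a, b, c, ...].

Answer: [F, D, A, G, C, B, H, E]

Derivation:
After 1 (rotate_left(1, 4, k=3)): [A, F, B, D, E, G, C, H]
After 2 (rotate_left(0, 5, k=5)): [G, A, F, B, D, E, C, H]
After 3 (reverse(6, 7)): [G, A, F, B, D, E, H, C]
After 4 (swap(0, 4)): [D, A, F, B, G, E, H, C]
After 5 (reverse(4, 6)): [D, A, F, B, H, E, G, C]
After 6 (swap(3, 5)): [D, A, F, E, H, B, G, C]
After 7 (reverse(2, 7)): [D, A, C, G, B, H, E, F]
After 8 (swap(3, 2)): [D, A, G, C, B, H, E, F]
After 9 (rotate_left(0, 7, k=7)): [F, D, A, G, C, B, H, E]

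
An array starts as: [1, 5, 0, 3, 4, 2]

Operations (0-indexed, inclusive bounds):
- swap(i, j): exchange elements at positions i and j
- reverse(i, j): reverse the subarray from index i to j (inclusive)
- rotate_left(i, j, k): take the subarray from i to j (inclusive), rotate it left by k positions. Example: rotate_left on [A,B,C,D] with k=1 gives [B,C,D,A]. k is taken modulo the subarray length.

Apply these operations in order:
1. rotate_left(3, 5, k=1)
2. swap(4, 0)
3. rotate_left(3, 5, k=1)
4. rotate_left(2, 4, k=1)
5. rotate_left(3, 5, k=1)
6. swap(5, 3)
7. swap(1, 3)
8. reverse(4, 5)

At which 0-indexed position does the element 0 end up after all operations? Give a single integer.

After 1 (rotate_left(3, 5, k=1)): [1, 5, 0, 4, 2, 3]
After 2 (swap(4, 0)): [2, 5, 0, 4, 1, 3]
After 3 (rotate_left(3, 5, k=1)): [2, 5, 0, 1, 3, 4]
After 4 (rotate_left(2, 4, k=1)): [2, 5, 1, 3, 0, 4]
After 5 (rotate_left(3, 5, k=1)): [2, 5, 1, 0, 4, 3]
After 6 (swap(5, 3)): [2, 5, 1, 3, 4, 0]
After 7 (swap(1, 3)): [2, 3, 1, 5, 4, 0]
After 8 (reverse(4, 5)): [2, 3, 1, 5, 0, 4]

Answer: 4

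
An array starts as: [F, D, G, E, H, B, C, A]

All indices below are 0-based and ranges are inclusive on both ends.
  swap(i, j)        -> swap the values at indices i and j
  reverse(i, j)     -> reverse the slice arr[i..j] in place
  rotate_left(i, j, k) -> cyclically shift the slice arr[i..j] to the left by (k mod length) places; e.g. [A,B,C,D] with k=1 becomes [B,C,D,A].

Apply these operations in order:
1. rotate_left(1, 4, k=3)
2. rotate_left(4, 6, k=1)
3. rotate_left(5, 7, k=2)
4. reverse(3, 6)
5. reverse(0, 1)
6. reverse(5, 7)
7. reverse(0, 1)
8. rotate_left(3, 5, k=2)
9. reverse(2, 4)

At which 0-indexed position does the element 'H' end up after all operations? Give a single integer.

Answer: 1

Derivation:
After 1 (rotate_left(1, 4, k=3)): [F, H, D, G, E, B, C, A]
After 2 (rotate_left(4, 6, k=1)): [F, H, D, G, B, C, E, A]
After 3 (rotate_left(5, 7, k=2)): [F, H, D, G, B, A, C, E]
After 4 (reverse(3, 6)): [F, H, D, C, A, B, G, E]
After 5 (reverse(0, 1)): [H, F, D, C, A, B, G, E]
After 6 (reverse(5, 7)): [H, F, D, C, A, E, G, B]
After 7 (reverse(0, 1)): [F, H, D, C, A, E, G, B]
After 8 (rotate_left(3, 5, k=2)): [F, H, D, E, C, A, G, B]
After 9 (reverse(2, 4)): [F, H, C, E, D, A, G, B]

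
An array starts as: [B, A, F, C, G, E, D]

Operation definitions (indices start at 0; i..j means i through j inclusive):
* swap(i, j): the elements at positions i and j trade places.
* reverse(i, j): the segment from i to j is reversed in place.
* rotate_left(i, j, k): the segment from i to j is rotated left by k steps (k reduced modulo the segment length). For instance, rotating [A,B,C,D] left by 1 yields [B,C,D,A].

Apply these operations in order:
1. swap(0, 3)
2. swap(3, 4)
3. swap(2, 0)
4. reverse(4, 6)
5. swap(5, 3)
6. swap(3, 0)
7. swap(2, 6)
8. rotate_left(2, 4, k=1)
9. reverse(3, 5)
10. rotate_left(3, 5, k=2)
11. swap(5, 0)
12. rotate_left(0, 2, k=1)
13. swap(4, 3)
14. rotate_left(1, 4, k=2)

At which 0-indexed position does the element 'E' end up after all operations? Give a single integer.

Answer: 5

Derivation:
After 1 (swap(0, 3)): [C, A, F, B, G, E, D]
After 2 (swap(3, 4)): [C, A, F, G, B, E, D]
After 3 (swap(2, 0)): [F, A, C, G, B, E, D]
After 4 (reverse(4, 6)): [F, A, C, G, D, E, B]
After 5 (swap(5, 3)): [F, A, C, E, D, G, B]
After 6 (swap(3, 0)): [E, A, C, F, D, G, B]
After 7 (swap(2, 6)): [E, A, B, F, D, G, C]
After 8 (rotate_left(2, 4, k=1)): [E, A, F, D, B, G, C]
After 9 (reverse(3, 5)): [E, A, F, G, B, D, C]
After 10 (rotate_left(3, 5, k=2)): [E, A, F, D, G, B, C]
After 11 (swap(5, 0)): [B, A, F, D, G, E, C]
After 12 (rotate_left(0, 2, k=1)): [A, F, B, D, G, E, C]
After 13 (swap(4, 3)): [A, F, B, G, D, E, C]
After 14 (rotate_left(1, 4, k=2)): [A, G, D, F, B, E, C]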